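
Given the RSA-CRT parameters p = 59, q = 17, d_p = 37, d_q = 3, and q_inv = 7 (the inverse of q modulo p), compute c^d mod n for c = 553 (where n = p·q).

440

m₁ = c^(d_p) mod p: c ≡ 22 (mod 59), and 22^37 mod 59 = 27.
m₂ = c^(d_q) mod q: c ≡ 9 (mod 17), and 9^3 mod 17 = 15.
h = q_inv·(m₁ − m₂) mod p = 7·(27 − 15) mod 59 = 25.
m = m₂ + h·q = 15 + 25·17 = 440.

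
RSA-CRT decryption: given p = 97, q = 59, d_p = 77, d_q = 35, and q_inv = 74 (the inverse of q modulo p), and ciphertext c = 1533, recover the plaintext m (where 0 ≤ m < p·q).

m₁ = c^(d_p) mod p: c ≡ 78 (mod 97), and 78^77 mod 97 = 45.
m₂ = c^(d_q) mod q: c ≡ 58 (mod 59), and 58^35 mod 59 = 58.
h = q_inv·(m₁ − m₂) mod p = 74·(45 − 58) mod 97 = 8.
m = m₂ + h·q = 58 + 8·59 = 530.

530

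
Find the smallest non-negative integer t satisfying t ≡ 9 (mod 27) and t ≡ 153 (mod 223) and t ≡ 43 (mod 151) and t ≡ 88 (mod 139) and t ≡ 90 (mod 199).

15651828486

The moduli are pairwise coprime; N = 27·223·151·139·199 = 25148579031.
N/27 = 931428853; 931428853 ≡ 25 (mod 27); 25·13 ≡ 1, so inverse 13.
N/223 = 112773897; 112773897 ≡ 121 (mod 223); 121·94 ≡ 1, so inverse 94.
N/151 = 166546881; 166546881 ≡ 72 (mod 151); 72·86 ≡ 1, so inverse 86.
N/139 = 180925029; 180925029 ≡ 127 (mod 139); 127·81 ≡ 1, so inverse 81.
N/199 = 126374769; 126374769 ≡ 18 (mod 199); 18·188 ≡ 1, so inverse 188.
t ≡ 9·931428853·13 + 153·112773897·94 + 43·166546881·86 + 88·180925029·81 + 90·126374769·188 = 5774676426585.
5774676426585 mod 25148579031 = 15651828486.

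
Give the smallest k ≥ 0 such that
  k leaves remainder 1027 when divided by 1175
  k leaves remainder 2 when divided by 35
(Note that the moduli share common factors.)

4552

gcd(1175, 35) = 5 and 5 | (2 − 1027), so the pair is consistent; merging gives k ≡ 4552 (mod 8225), where 8225 = lcm(1175, 35).
The solution is unique modulo lcm(1175, 35) = 8225.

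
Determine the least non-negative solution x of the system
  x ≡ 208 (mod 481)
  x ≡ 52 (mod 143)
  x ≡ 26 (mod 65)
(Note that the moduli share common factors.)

4056

Combine the congruences pairwise.
gcd(481, 143) = 13 and 13 | (52 − 208), so the pair is consistent; merging gives x ≡ 4056 (mod 5291), where 5291 = lcm(481, 143).
gcd(5291, 65) = 13 and 13 | (26 − 4056), so the pair is consistent; merging gives x ≡ 4056 (mod 26455), where 26455 = lcm(5291, 65).
The solution is unique modulo lcm(481, 143, 65) = 26455.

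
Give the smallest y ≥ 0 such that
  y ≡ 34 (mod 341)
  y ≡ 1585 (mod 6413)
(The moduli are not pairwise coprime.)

gcd(341, 6413) = 11 and 11 | (1585 − 34), so the pair is consistent; merging gives y ≡ 52889 (mod 198803), where 198803 = lcm(341, 6413).
The solution is unique modulo lcm(341, 6413) = 198803.

52889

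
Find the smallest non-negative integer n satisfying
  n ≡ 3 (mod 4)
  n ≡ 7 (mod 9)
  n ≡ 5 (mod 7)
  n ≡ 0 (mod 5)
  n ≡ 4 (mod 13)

Combine the congruences pairwise.
From n ≡ 3 (mod 4) write n = 3 + 4t. Substituting into n ≡ 7 (mod 9) gives 4t ≡ 4 (mod 9), and since 4⁻¹ ≡ 7 (mod 9), t ≡ 1. Hence n ≡ 3 + 4·1 = 7 (mod 36).
From n ≡ 7 (mod 36) write n = 7 + 36t. Substituting into n ≡ 5 (mod 7) gives 36t ≡ 5 (mod 7), and since 1⁻¹ ≡ 1 (mod 7), t ≡ 5. Hence n ≡ 7 + 36·5 = 187 (mod 252).
From n ≡ 187 (mod 252) write n = 187 + 252t. Substituting into n ≡ 0 (mod 5) gives 252t ≡ 3 (mod 5), and since 2⁻¹ ≡ 3 (mod 5), t ≡ 4. Hence n ≡ 187 + 252·4 = 1195 (mod 1260).
From n ≡ 1195 (mod 1260) write n = 1195 + 1260t. Substituting into n ≡ 4 (mod 13) gives 1260t ≡ 5 (mod 13), and since 12⁻¹ ≡ 12 (mod 13), t ≡ 8. Hence n ≡ 1195 + 1260·8 = 11275 (mod 16380).

11275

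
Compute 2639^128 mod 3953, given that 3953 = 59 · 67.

1461

Mod 59: 2639 ≡ 43; by Fermat, exponent reduces to 128 mod 58 = 12; 43^12 ≡ 45 (mod 59).
Mod 67: 2639 ≡ 26; by Fermat, exponent reduces to 128 mod 66 = 62; 26^62 ≡ 54 (mod 67).
Combine by CRT: x ≡ 45 (mod 59), x ≡ 54 (mod 67) ⇒ x ≡ 1461 (mod 3953).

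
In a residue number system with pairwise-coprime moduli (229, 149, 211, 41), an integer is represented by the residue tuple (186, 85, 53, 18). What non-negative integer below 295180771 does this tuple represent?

190313613

The moduli are pairwise coprime; N = 229·149·211·41 = 295180771.
N/229 = 1288999; 1288999 ≡ 187 (mod 229); 187·169 ≡ 1, so inverse 169.
N/149 = 1981079; 1981079 ≡ 124 (mod 149); 124·143 ≡ 1, so inverse 143.
N/211 = 1398961; 1398961 ≡ 31 (mod 211); 31·177 ≡ 1, so inverse 177.
N/41 = 7199531; 7199531 ≡ 13 (mod 41); 13·19 ≡ 1, so inverse 19.
x ≡ 186·1288999·169 + 85·1981079·143 + 53·1398961·177 + 18·7199531·19 = 80184302554.
80184302554 mod 295180771 = 190313613.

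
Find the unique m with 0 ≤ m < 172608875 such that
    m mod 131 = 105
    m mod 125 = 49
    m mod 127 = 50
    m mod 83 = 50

From m ≡ 105 (mod 131) write m = 105 + 131t. Substituting into m ≡ 49 (mod 125) gives 131t ≡ 69 (mod 125), and since 6⁻¹ ≡ 21 (mod 125), t ≡ 74. Hence m ≡ 105 + 131·74 = 9799 (mod 16375).
From m ≡ 9799 (mod 16375) write m = 9799 + 16375t. Substituting into m ≡ 50 (mod 127) gives 16375t ≡ 30 (mod 127), and since 119⁻¹ ≡ 111 (mod 127), t ≡ 28. Hence m ≡ 9799 + 16375·28 = 468299 (mod 2079625).
From m ≡ 468299 (mod 2079625) write m = 468299 + 2079625t. Substituting into m ≡ 50 (mod 83) gives 2079625t ≡ 37 (mod 83), and since 60⁻¹ ≡ 18 (mod 83), t ≡ 2. Hence m ≡ 468299 + 2079625·2 = 4627549 (mod 172608875).

4627549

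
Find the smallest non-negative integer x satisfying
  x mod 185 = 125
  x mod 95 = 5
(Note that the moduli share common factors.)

1050

gcd(185, 95) = 5 and 5 | (5 − 125), so the pair is consistent; merging gives x ≡ 1050 (mod 3515), where 3515 = lcm(185, 95).
The solution is unique modulo lcm(185, 95) = 3515.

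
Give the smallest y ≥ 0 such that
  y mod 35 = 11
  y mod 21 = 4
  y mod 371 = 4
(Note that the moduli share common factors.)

4456

gcd(35, 21) = 7 and 7 | (4 − 11), so the pair is consistent; merging gives y ≡ 46 (mod 105), where 105 = lcm(35, 21).
gcd(105, 371) = 7 and 7 | (4 − 46), so the pair is consistent; merging gives y ≡ 4456 (mod 5565), where 5565 = lcm(105, 371).
The solution is unique modulo lcm(35, 21, 371) = 5565.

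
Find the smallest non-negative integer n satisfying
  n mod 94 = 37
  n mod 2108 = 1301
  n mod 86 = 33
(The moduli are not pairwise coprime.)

gcd(94, 2108) = 2 and 2 | (1301 − 37), so the pair is consistent; merging gives n ≡ 13949 (mod 99076), where 99076 = lcm(94, 2108).
gcd(99076, 86) = 2 and 2 | (33 − 13949), so the pair is consistent; merging gives n ≡ 410253 (mod 4260268), where 4260268 = lcm(99076, 86).
The solution is unique modulo lcm(94, 2108, 86) = 4260268.

410253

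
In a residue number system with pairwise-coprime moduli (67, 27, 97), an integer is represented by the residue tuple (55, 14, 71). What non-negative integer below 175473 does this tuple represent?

90572

The moduli are pairwise coprime; N = 67·27·97 = 175473.
N/67 = 2619; 2619 ≡ 6 (mod 67); 6·56 ≡ 1, so inverse 56.
N/27 = 6499; 6499 ≡ 19 (mod 27); 19·10 ≡ 1, so inverse 10.
N/97 = 1809; 1809 ≡ 63 (mod 97); 63·77 ≡ 1, so inverse 77.
x ≡ 55·2619·56 + 14·6499·10 + 71·1809·77 = 18866183.
18866183 mod 175473 = 90572.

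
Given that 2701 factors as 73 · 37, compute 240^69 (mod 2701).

1657

Mod 73: 240 ≡ 21; 21^69 ≡ 51 (mod 73).
Mod 37: 240 ≡ 18; by Fermat, exponent reduces to 69 mod 36 = 33; 18^33 ≡ 29 (mod 37).
Combine by CRT: x ≡ 51 (mod 73), x ≡ 29 (mod 37) ⇒ x ≡ 1657 (mod 2701).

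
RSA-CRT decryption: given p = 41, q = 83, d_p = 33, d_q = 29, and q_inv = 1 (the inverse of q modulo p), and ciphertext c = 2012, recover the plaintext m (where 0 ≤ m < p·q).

m₁ = c^(d_p) mod p: c ≡ 3 (mod 41), and 3^33 mod 41 = 3.
m₂ = c^(d_q) mod q: c ≡ 20 (mod 83), and 20^29 mod 83 = 74.
h = q_inv·(m₁ − m₂) mod p = 1·(3 − 74) mod 41 = 11.
m = m₂ + h·q = 74 + 11·83 = 987.

987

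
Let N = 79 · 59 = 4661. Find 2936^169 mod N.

Mod 79: 2936 ≡ 13; by Fermat, exponent reduces to 169 mod 78 = 13; 13^13 ≡ 55 (mod 79).
Mod 59: 2936 ≡ 45; by Fermat, exponent reduces to 169 mod 58 = 53; 45^53 ≡ 3 (mod 59).
Combine by CRT: x ≡ 55 (mod 79), x ≡ 3 (mod 59) ⇒ x ≡ 1714 (mod 4661).

1714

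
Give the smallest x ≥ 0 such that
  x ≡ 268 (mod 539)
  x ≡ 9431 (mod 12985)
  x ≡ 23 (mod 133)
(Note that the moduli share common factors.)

Combine the congruences pairwise.
gcd(539, 12985) = 49 and 49 | (9431 − 268), so the pair is consistent; merging gives x ≡ 9431 (mod 142835), where 142835 = lcm(539, 12985).
gcd(142835, 133) = 7 and 7 | (23 − 9431), so the pair is consistent; merging gives x ≡ 2009121 (mod 2713865), where 2713865 = lcm(142835, 133).
The solution is unique modulo lcm(539, 12985, 133) = 2713865.

2009121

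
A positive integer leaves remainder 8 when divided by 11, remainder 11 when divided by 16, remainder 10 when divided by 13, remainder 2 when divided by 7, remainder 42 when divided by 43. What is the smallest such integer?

146715

Combine the congruences pairwise.
From m ≡ 8 (mod 11) write m = 8 + 11t. Substituting into m ≡ 11 (mod 16) gives 11t ≡ 3 (mod 16), and since 11⁻¹ ≡ 3 (mod 16), t ≡ 9. Hence m ≡ 8 + 11·9 = 107 (mod 176).
From m ≡ 107 (mod 176) write m = 107 + 176t. Substituting into m ≡ 10 (mod 13) gives 176t ≡ 7 (mod 13), and since 7⁻¹ ≡ 2 (mod 13), t ≡ 1. Hence m ≡ 107 + 176·1 = 283 (mod 2288).
From m ≡ 283 (mod 2288) write m = 283 + 2288t. Substituting into m ≡ 2 (mod 7) gives 2288t ≡ 6 (mod 7), and since 6⁻¹ ≡ 6 (mod 7), t ≡ 1. Hence m ≡ 283 + 2288·1 = 2571 (mod 16016).
From m ≡ 2571 (mod 16016) write m = 2571 + 16016t. Substituting into m ≡ 42 (mod 43) gives 16016t ≡ 8 (mod 43), and since 20⁻¹ ≡ 28 (mod 43), t ≡ 9. Hence m ≡ 2571 + 16016·9 = 146715 (mod 688688).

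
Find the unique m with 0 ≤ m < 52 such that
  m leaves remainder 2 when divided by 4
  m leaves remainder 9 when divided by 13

22

From m ≡ 2 (mod 4) write m = 2 + 4t. Substituting into m ≡ 9 (mod 13) gives 4t ≡ 7 (mod 13), and since 4⁻¹ ≡ 10 (mod 13), t ≡ 5. Hence m ≡ 2 + 4·5 = 22 (mod 52).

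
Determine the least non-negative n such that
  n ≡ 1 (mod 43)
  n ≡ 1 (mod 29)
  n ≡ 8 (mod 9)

The moduli are pairwise coprime; M = 43·29·9 = 11223.
M/43 = 261; 261 ≡ 3 (mod 43); 3·29 ≡ 1, so inverse 29.
M/29 = 387; 387 ≡ 10 (mod 29); 10·3 ≡ 1, so inverse 3.
M/9 = 1247; 1247 ≡ 5 (mod 9); 5·2 ≡ 1, so inverse 2.
n ≡ 1·261·29 + 1·387·3 + 8·1247·2 = 28682.
28682 mod 11223 = 6236.

6236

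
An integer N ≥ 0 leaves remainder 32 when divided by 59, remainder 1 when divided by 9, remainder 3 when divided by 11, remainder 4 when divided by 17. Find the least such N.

58501

From N ≡ 32 (mod 59) write N = 32 + 59t. Substituting into N ≡ 1 (mod 9) gives 59t ≡ 5 (mod 9), and since 5⁻¹ ≡ 2 (mod 9), t ≡ 1. Hence N ≡ 32 + 59·1 = 91 (mod 531).
From N ≡ 91 (mod 531) write N = 91 + 531t. Substituting into N ≡ 3 (mod 11) gives 531t ≡ 0 (mod 11), and since 3⁻¹ ≡ 4 (mod 11), t ≡ 0. Hence N ≡ 91 + 531·0 = 91 (mod 5841).
From N ≡ 91 (mod 5841) write N = 91 + 5841t. Substituting into N ≡ 4 (mod 17) gives 5841t ≡ 15 (mod 17), and since 10⁻¹ ≡ 12 (mod 17), t ≡ 10. Hence N ≡ 91 + 5841·10 = 58501 (mod 99297).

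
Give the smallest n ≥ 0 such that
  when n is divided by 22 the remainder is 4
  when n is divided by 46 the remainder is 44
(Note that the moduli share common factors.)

gcd(22, 46) = 2 and 2 | (44 − 4), so the pair is consistent; merging gives n ≡ 136 (mod 506), where 506 = lcm(22, 46).
The solution is unique modulo lcm(22, 46) = 506.

136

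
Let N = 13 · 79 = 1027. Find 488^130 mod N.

238

Mod 13: 488 ≡ 7; by Fermat, exponent reduces to 130 mod 12 = 10; 7^10 ≡ 4 (mod 13).
Mod 79: 488 ≡ 14; by Fermat, exponent reduces to 130 mod 78 = 52; 14^52 ≡ 1 (mod 79).
Combine by CRT: x ≡ 4 (mod 13), x ≡ 1 (mod 79) ⇒ x ≡ 238 (mod 1027).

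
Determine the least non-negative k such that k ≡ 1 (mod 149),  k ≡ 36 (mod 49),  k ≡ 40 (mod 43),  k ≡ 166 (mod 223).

55596073

The moduli are pairwise coprime; N = 149·49·43·223 = 70009289.
N/149 = 469861; 469861 ≡ 64 (mod 149); 64·7 ≡ 1, so inverse 7.
N/49 = 1428761; 1428761 ≡ 19 (mod 49); 19·31 ≡ 1, so inverse 31.
N/43 = 1628123; 1628123 ≡ 14 (mod 43); 14·40 ≡ 1, so inverse 40.
N/223 = 313943; 313943 ≡ 182 (mod 223); 182·87 ≡ 1, so inverse 87.
k ≡ 1·469861·7 + 36·1428761·31 + 40·1628123·40 + 166·313943·87 = 8736747909.
8736747909 mod 70009289 = 55596073.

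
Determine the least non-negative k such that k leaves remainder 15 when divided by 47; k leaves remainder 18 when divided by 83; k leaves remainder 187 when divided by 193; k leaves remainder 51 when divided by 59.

3260922

The moduli are pairwise coprime; N = 47·83·193·59 = 44420687.
N/47 = 945121; 945121 ≡ 45 (mod 47); 45·23 ≡ 1, so inverse 23.
N/83 = 535189; 535189 ≡ 5 (mod 83); 5·50 ≡ 1, so inverse 50.
N/193 = 230159; 230159 ≡ 103 (mod 193); 103·15 ≡ 1, so inverse 15.
N/59 = 752893; 752893 ≡ 53 (mod 59); 53·49 ≡ 1, so inverse 49.
k ≡ 15·945121·23 + 18·535189·50 + 187·230159·15 + 51·752893·49 = 3334812447.
3334812447 mod 44420687 = 3260922.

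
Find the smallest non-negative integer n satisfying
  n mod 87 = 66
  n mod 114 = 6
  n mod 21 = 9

gcd(87, 114) = 3 and 3 | (6 − 66), so the pair is consistent; merging gives n ≡ 3198 (mod 3306), where 3306 = lcm(87, 114).
gcd(3306, 21) = 3 and 3 | (9 − 3198), so the pair is consistent; merging gives n ≡ 19728 (mod 23142), where 23142 = lcm(3306, 21).
The solution is unique modulo lcm(87, 114, 21) = 23142.

19728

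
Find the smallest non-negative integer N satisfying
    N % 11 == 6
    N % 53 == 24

From N ≡ 6 (mod 11) write N = 6 + 11t. Substituting into N ≡ 24 (mod 53) gives 11t ≡ 18 (mod 53), and since 11⁻¹ ≡ 29 (mod 53), t ≡ 45. Hence N ≡ 6 + 11·45 = 501 (mod 583).

501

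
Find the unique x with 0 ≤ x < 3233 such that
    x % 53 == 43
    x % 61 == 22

3011

Combine the congruences pairwise.
From x ≡ 43 (mod 53) write x = 43 + 53t. Substituting into x ≡ 22 (mod 61) gives 53t ≡ 40 (mod 61), and since 53⁻¹ ≡ 38 (mod 61), t ≡ 56. Hence x ≡ 43 + 53·56 = 3011 (mod 3233).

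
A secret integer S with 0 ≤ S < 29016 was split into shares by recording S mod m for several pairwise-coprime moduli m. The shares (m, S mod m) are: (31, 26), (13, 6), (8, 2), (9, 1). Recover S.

From S ≡ 26 (mod 31) write S = 26 + 31t. Substituting into S ≡ 6 (mod 13) gives 31t ≡ 6 (mod 13), and since 5⁻¹ ≡ 8 (mod 13), t ≡ 9. Hence S ≡ 26 + 31·9 = 305 (mod 403).
From S ≡ 305 (mod 403) write S = 305 + 403t. Substituting into S ≡ 2 (mod 8) gives 403t ≡ 1 (mod 8), and since 3⁻¹ ≡ 3 (mod 8), t ≡ 3. Hence S ≡ 305 + 403·3 = 1514 (mod 3224).
From S ≡ 1514 (mod 3224) write S = 1514 + 3224t. Substituting into S ≡ 1 (mod 9) gives 3224t ≡ 8 (mod 9), and since 2⁻¹ ≡ 5 (mod 9), t ≡ 4. Hence S ≡ 1514 + 3224·4 = 14410 (mod 29016).

14410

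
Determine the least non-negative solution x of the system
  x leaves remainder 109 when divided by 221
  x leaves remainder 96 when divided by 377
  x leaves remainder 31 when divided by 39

Combine the congruences pairwise.
gcd(221, 377) = 13 and 13 | (96 − 109), so the pair is consistent; merging gives x ≡ 3866 (mod 6409), where 6409 = lcm(221, 377).
gcd(6409, 39) = 13 and 13 | (31 − 3866), so the pair is consistent; merging gives x ≡ 16684 (mod 19227), where 19227 = lcm(6409, 39).
The solution is unique modulo lcm(221, 377, 39) = 19227.

16684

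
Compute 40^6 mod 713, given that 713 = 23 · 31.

380

Mod 23: 40 ≡ 17; 17^6 ≡ 12 (mod 23).
Mod 31: 40 ≡ 9; 9^6 ≡ 8 (mod 31).
Combine by CRT: x ≡ 12 (mod 23), x ≡ 8 (mod 31) ⇒ x ≡ 380 (mod 713).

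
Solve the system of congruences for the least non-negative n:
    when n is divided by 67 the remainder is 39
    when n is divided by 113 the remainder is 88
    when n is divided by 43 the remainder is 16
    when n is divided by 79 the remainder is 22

20712084

The moduli are pairwise coprime; M = 67·113·43·79 = 25718687.
M/67 = 383861; 383861 ≡ 18 (mod 67); 18·41 ≡ 1, so inverse 41.
M/113 = 227599; 227599 ≡ 17 (mod 113); 17·20 ≡ 1, so inverse 20.
M/43 = 598109; 598109 ≡ 22 (mod 43); 22·2 ≡ 1, so inverse 2.
M/79 = 325553; 325553 ≡ 73 (mod 79); 73·13 ≡ 1, so inverse 13.
n ≡ 39·383861·41 + 88·227599·20 + 16·598109·2 + 22·325553·13 = 1126615625.
1126615625 mod 25718687 = 20712084.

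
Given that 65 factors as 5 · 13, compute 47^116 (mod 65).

Mod 5: 47 ≡ 2; since 4 | 116, by Fermat 2^116 ≡ 1 (mod 5).
Mod 13: 47 ≡ 8; by Fermat, exponent reduces to 116 mod 12 = 8; 8^8 ≡ 1 (mod 13).
Combine by CRT: x ≡ 1 (mod 5), x ≡ 1 (mod 13) ⇒ x ≡ 1 (mod 65).

1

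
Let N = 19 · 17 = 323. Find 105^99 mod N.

265

Mod 19: 105 ≡ 10; by Fermat, exponent reduces to 99 mod 18 = 9; 10^9 ≡ 18 (mod 19).
Mod 17: 105 ≡ 3; by Fermat, exponent reduces to 99 mod 16 = 3; 3^3 ≡ 10 (mod 17).
Combine by CRT: x ≡ 18 (mod 19), x ≡ 10 (mod 17) ⇒ x ≡ 265 (mod 323).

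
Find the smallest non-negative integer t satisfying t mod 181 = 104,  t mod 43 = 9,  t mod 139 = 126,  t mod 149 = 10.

From t ≡ 104 (mod 181) write t = 104 + 181s. Substituting into t ≡ 9 (mod 43) gives 181s ≡ 34 (mod 43), and since 9⁻¹ ≡ 24 (mod 43), s ≡ 42. Hence t ≡ 104 + 181·42 = 7706 (mod 7783).
From t ≡ 7706 (mod 7783) write t = 7706 + 7783s. Substituting into t ≡ 126 (mod 139) gives 7783s ≡ 65 (mod 139), and since 138⁻¹ ≡ 138 (mod 139), s ≡ 74. Hence t ≡ 7706 + 7783·74 = 583648 (mod 1081837).
From t ≡ 583648 (mod 1081837) write t = 583648 + 1081837s. Substituting into t ≡ 10 (mod 149) gives 1081837s ≡ 144 (mod 149), and since 97⁻¹ ≡ 106 (mod 149), s ≡ 66. Hence t ≡ 583648 + 1081837·66 = 71984890 (mod 161193713).

71984890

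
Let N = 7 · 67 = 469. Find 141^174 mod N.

Mod 7: 141 ≡ 1; since 6 | 174, by Fermat 1^174 ≡ 1 (mod 7).
Mod 67: 141 ≡ 7; by Fermat, exponent reduces to 174 mod 66 = 42; 7^42 ≡ 24 (mod 67).
Combine by CRT: x ≡ 1 (mod 7), x ≡ 24 (mod 67) ⇒ x ≡ 225 (mod 469).

225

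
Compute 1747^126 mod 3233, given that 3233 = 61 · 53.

1156

Mod 61: 1747 ≡ 39; by Fermat, exponent reduces to 126 mod 60 = 6; 39^6 ≡ 58 (mod 61).
Mod 53: 1747 ≡ 51; by Fermat, exponent reduces to 126 mod 52 = 22; 51^22 ≡ 43 (mod 53).
Combine by CRT: x ≡ 58 (mod 61), x ≡ 43 (mod 53) ⇒ x ≡ 1156 (mod 3233).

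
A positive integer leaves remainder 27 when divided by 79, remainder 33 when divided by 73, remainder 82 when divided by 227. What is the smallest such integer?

1193875

Combine the congruences pairwise.
From n ≡ 27 (mod 79) write n = 27 + 79t. Substituting into n ≡ 33 (mod 73) gives 79t ≡ 6 (mod 73), and since 6⁻¹ ≡ 61 (mod 73), t ≡ 1. Hence n ≡ 27 + 79·1 = 106 (mod 5767).
From n ≡ 106 (mod 5767) write n = 106 + 5767t. Substituting into n ≡ 82 (mod 227) gives 5767t ≡ 203 (mod 227), and since 92⁻¹ ≡ 190 (mod 227), t ≡ 207. Hence n ≡ 106 + 5767·207 = 1193875 (mod 1309109).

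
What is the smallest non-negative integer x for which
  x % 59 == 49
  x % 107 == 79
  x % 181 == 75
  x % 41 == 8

15232492

Combine the congruences pairwise.
From x ≡ 49 (mod 59) write x = 49 + 59t. Substituting into x ≡ 79 (mod 107) gives 59t ≡ 30 (mod 107), and since 59⁻¹ ≡ 78 (mod 107), t ≡ 93. Hence x ≡ 49 + 59·93 = 5536 (mod 6313).
From x ≡ 5536 (mod 6313) write x = 5536 + 6313t. Substituting into x ≡ 75 (mod 181) gives 6313t ≡ 150 (mod 181), and since 159⁻¹ ≡ 74 (mod 181), t ≡ 59. Hence x ≡ 5536 + 6313·59 = 378003 (mod 1142653).
From x ≡ 378003 (mod 1142653) write x = 378003 + 1142653t. Substituting into x ≡ 8 (mod 41) gives 1142653t ≡ 25 (mod 41), and since 24⁻¹ ≡ 12 (mod 41), t ≡ 13. Hence x ≡ 378003 + 1142653·13 = 15232492 (mod 46848773).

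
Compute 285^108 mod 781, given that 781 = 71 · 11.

Mod 71: 285 ≡ 1; by Fermat, exponent reduces to 108 mod 70 = 38; 1^38 ≡ 1 (mod 71).
Mod 11: 285 ≡ 10; by Fermat, exponent reduces to 108 mod 10 = 8; 10^8 ≡ 1 (mod 11).
Combine by CRT: x ≡ 1 (mod 71), x ≡ 1 (mod 11) ⇒ x ≡ 1 (mod 781).

1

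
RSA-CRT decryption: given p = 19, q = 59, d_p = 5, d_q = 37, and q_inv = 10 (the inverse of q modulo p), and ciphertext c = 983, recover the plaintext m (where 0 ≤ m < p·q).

m₁ = c^(d_p) mod p: c ≡ 14 (mod 19), and 14^5 mod 19 = 10.
m₂ = c^(d_q) mod q: c ≡ 39 (mod 59), and 39^37 mod 59 = 54.
h = q_inv·(m₁ − m₂) mod p = 10·(10 − 54) mod 19 = 16.
m = m₂ + h·q = 54 + 16·59 = 998.

998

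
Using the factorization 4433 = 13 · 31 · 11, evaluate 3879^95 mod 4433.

Mod 13: 3879 ≡ 5; by Fermat, exponent reduces to 95 mod 12 = 11; 5^11 ≡ 8 (mod 13).
Mod 31: 3879 ≡ 4; by Fermat, exponent reduces to 95 mod 30 = 5; 4^5 ≡ 1 (mod 31).
Mod 11: 3879 ≡ 7; by Fermat, exponent reduces to 95 mod 10 = 5; 7^5 ≡ 10 (mod 11).
Combine by CRT: x ≡ 8 (mod 13), x ≡ 1 (mod 31), x ≡ 10 (mod 11) ⇒ x ≡ 1737 (mod 4433).

1737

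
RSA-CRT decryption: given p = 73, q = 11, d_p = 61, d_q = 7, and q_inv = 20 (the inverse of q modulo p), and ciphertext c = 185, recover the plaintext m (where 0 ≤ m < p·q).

59

m₁ = c^(d_p) mod p: c ≡ 39 (mod 73), and 39^61 mod 73 = 59.
m₂ = c^(d_q) mod q: c ≡ 9 (mod 11), and 9^7 mod 11 = 4.
h = q_inv·(m₁ − m₂) mod p = 20·(59 − 4) mod 73 = 5.
m = m₂ + h·q = 4 + 5·11 = 59.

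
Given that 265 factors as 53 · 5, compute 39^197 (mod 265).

109

Mod 53: 39 ≡ 39; by Fermat, exponent reduces to 197 mod 52 = 41; 39^41 ≡ 3 (mod 53).
Mod 5: 39 ≡ 4; by Fermat, exponent reduces to 197 mod 4 = 1; 4^1 ≡ 4 (mod 5).
Combine by CRT: x ≡ 3 (mod 53), x ≡ 4 (mod 5) ⇒ x ≡ 109 (mod 265).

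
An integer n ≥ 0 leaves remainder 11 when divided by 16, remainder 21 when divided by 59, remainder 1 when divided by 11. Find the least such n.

2971

The moduli are pairwise coprime; M = 16·59·11 = 10384.
M/16 = 649; 649 ≡ 9 (mod 16); 9·9 ≡ 1, so inverse 9.
M/59 = 176; 176 ≡ 58 (mod 59); 58·58 ≡ 1, so inverse 58.
M/11 = 944; 944 ≡ 9 (mod 11); 9·5 ≡ 1, so inverse 5.
n ≡ 11·649·9 + 21·176·58 + 1·944·5 = 283339.
283339 mod 10384 = 2971.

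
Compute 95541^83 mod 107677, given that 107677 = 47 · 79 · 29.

51187

Mod 47: 95541 ≡ 37; by Fermat, exponent reduces to 83 mod 46 = 37; 37^37 ≡ 4 (mod 47).
Mod 79: 95541 ≡ 30; by Fermat, exponent reduces to 83 mod 78 = 5; 30^5 ≡ 74 (mod 79).
Mod 29: 95541 ≡ 15; by Fermat, exponent reduces to 83 mod 28 = 27; 15^27 ≡ 2 (mod 29).
Combine by CRT: x ≡ 4 (mod 47), x ≡ 74 (mod 79), x ≡ 2 (mod 29) ⇒ x ≡ 51187 (mod 107677).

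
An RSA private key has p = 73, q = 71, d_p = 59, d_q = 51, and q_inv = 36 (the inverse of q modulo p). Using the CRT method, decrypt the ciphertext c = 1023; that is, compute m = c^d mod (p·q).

2994

m₁ = c^(d_p) mod p: c ≡ 1 (mod 73), and 1^59 mod 73 = 1.
m₂ = c^(d_q) mod q: c ≡ 29 (mod 71), and 29^51 mod 71 = 12.
h = q_inv·(m₁ − m₂) mod p = 36·(1 − 12) mod 73 = 42.
m = m₂ + h·q = 12 + 42·71 = 2994.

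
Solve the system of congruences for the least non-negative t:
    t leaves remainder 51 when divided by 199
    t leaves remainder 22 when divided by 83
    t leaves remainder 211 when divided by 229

The moduli are pairwise coprime; N = 199·83·229 = 3782393.
N/199 = 19007; 19007 ≡ 102 (mod 199); 102·80 ≡ 1, so inverse 80.
N/83 = 45571; 45571 ≡ 4 (mod 83); 4·21 ≡ 1, so inverse 21.
N/229 = 16517; 16517 ≡ 29 (mod 229); 29·79 ≡ 1, so inverse 79.
t ≡ 51·19007·80 + 22·45571·21 + 211·16517·79 = 373924235.
373924235 mod 3782393 = 3249721.

3249721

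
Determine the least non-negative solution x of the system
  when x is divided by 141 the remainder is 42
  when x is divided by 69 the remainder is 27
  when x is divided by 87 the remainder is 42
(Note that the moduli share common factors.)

Combine the congruences pairwise.
gcd(141, 69) = 3 and 3 | (27 − 42), so the pair is consistent; merging gives x ≡ 2580 (mod 3243), where 3243 = lcm(141, 69).
gcd(3243, 87) = 3 and 3 | (42 − 2580), so the pair is consistent; merging gives x ≡ 12309 (mod 94047), where 94047 = lcm(3243, 87).
The solution is unique modulo lcm(141, 69, 87) = 94047.

12309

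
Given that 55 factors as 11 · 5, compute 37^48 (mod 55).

Mod 11: 37 ≡ 4; by Fermat, exponent reduces to 48 mod 10 = 8; 4^8 ≡ 9 (mod 11).
Mod 5: 37 ≡ 2; since 4 | 48, by Fermat 2^48 ≡ 1 (mod 5).
Combine by CRT: x ≡ 9 (mod 11), x ≡ 1 (mod 5) ⇒ x ≡ 31 (mod 55).

31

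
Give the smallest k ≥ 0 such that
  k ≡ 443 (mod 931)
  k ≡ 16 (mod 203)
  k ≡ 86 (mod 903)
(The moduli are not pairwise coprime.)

Combine the congruences pairwise.
gcd(931, 203) = 7 and 7 | (16 − 443), so the pair is consistent; merging gives k ≡ 20925 (mod 26999), where 26999 = lcm(931, 203).
gcd(26999, 903) = 7 and 7 | (86 − 20925), so the pair is consistent; merging gives k ≡ 2720825 (mod 3482871), where 3482871 = lcm(26999, 903).
The solution is unique modulo lcm(931, 203, 903) = 3482871.

2720825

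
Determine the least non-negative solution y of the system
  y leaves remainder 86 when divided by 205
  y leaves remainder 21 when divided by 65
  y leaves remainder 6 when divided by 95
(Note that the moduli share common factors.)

8081

Combine the congruences pairwise.
gcd(205, 65) = 5 and 5 | (21 − 86), so the pair is consistent; merging gives y ≡ 86 (mod 2665), where 2665 = lcm(205, 65).
gcd(2665, 95) = 5 and 5 | (6 − 86), so the pair is consistent; merging gives y ≡ 8081 (mod 50635), where 50635 = lcm(2665, 95).
The solution is unique modulo lcm(205, 65, 95) = 50635.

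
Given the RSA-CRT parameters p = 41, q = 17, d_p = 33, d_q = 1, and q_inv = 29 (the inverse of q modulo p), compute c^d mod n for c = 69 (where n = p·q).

m₁ = c^(d_p) mod p: c ≡ 28 (mod 41), and 28^33 mod 41 = 11.
m₂ = c^(d_q) mod q: c ≡ 1 (mod 17), and 1^1 mod 17 = 1.
h = q_inv·(m₁ − m₂) mod p = 29·(11 − 1) mod 41 = 3.
m = m₂ + h·q = 1 + 3·17 = 52.

52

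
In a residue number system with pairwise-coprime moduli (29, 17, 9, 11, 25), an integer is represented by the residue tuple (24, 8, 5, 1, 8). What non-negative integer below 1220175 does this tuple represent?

The moduli are pairwise coprime; N = 29·17·9·11·25 = 1220175.
N/29 = 42075; 42075 ≡ 25 (mod 29); 25·7 ≡ 1, so inverse 7.
N/17 = 71775; 71775 ≡ 1 (mod 17), inverse 1.
N/9 = 135575; 135575 ≡ 8 (mod 9); 8·8 ≡ 1, so inverse 8.
N/11 = 110925; 110925 ≡ 1 (mod 11), inverse 1.
N/25 = 48807; 48807 ≡ 7 (mod 25); 7·18 ≡ 1, so inverse 18.
x ≡ 24·42075·7 + 8·71775·1 + 5·135575·8 + 1·110925·1 + 8·48807·18 = 20204933.
20204933 mod 1220175 = 682133.

682133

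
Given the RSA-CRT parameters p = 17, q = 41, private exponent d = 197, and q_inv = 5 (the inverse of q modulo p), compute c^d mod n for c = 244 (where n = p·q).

415

d_p = d mod (p−1) = 197 mod 16 = 5; d_q = d mod (q−1) = 37.
m₁ = c^(d_p) mod p: c ≡ 6 (mod 17), and 6^5 mod 17 = 7.
m₂ = c^(d_q) mod q: c ≡ 39 (mod 41), and 39^37 mod 41 = 5.
h = q_inv·(m₁ − m₂) mod p = 5·(7 − 5) mod 17 = 10.
m = m₂ + h·q = 5 + 10·41 = 415.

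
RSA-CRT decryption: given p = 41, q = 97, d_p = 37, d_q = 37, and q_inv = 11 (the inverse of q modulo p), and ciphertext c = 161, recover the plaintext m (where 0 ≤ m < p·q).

m₁ = c^(d_p) mod p: c ≡ 38 (mod 41), and 38^37 mod 41 = 3.
m₂ = c^(d_q) mod q: c ≡ 64 (mod 97), and 64^37 mod 97 = 33.
h = q_inv·(m₁ − m₂) mod p = 11·(3 − 33) mod 41 = 39.
m = m₂ + h·q = 33 + 39·97 = 3816.

3816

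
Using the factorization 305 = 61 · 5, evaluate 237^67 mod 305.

Mod 61: 237 ≡ 54; by Fermat, exponent reduces to 67 mod 60 = 7; 54^7 ≡ 18 (mod 61).
Mod 5: 237 ≡ 2; by Fermat, exponent reduces to 67 mod 4 = 3; 2^3 ≡ 3 (mod 5).
Combine by CRT: x ≡ 18 (mod 61), x ≡ 3 (mod 5) ⇒ x ≡ 18 (mod 305).

18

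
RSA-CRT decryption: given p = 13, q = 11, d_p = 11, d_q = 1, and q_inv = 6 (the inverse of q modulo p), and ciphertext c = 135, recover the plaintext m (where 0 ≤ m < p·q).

m₁ = c^(d_p) mod p: c ≡ 5 (mod 13), and 5^11 mod 13 = 8.
m₂ = c^(d_q) mod q: c ≡ 3 (mod 11), and 3^1 mod 11 = 3.
h = q_inv·(m₁ − m₂) mod p = 6·(8 − 3) mod 13 = 4.
m = m₂ + h·q = 3 + 4·11 = 47.

47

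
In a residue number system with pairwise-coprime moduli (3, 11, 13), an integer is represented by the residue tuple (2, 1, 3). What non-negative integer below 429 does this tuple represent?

419

The moduli are pairwise coprime; N = 3·11·13 = 429.
N/3 = 143; 143 ≡ 2 (mod 3); 2·2 ≡ 1, so inverse 2.
N/11 = 39; 39 ≡ 6 (mod 11); 6·2 ≡ 1, so inverse 2.
N/13 = 33; 33 ≡ 7 (mod 13); 7·2 ≡ 1, so inverse 2.
x ≡ 2·143·2 + 1·39·2 + 3·33·2 = 848.
848 mod 429 = 419.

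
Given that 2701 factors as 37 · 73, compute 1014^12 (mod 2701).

877

Mod 37: 1014 ≡ 15; 15^12 ≡ 26 (mod 37).
Mod 73: 1014 ≡ 65; 65^12 ≡ 1 (mod 73).
Combine by CRT: x ≡ 26 (mod 37), x ≡ 1 (mod 73) ⇒ x ≡ 877 (mod 2701).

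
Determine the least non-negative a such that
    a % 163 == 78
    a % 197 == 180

31700

Combine the congruences pairwise.
From a ≡ 78 (mod 163) write a = 78 + 163t. Substituting into a ≡ 180 (mod 197) gives 163t ≡ 102 (mod 197), and since 163⁻¹ ≡ 168 (mod 197), t ≡ 194. Hence a ≡ 78 + 163·194 = 31700 (mod 32111).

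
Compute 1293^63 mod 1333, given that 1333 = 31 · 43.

Mod 31: 1293 ≡ 22; by Fermat, exponent reduces to 63 mod 30 = 3; 22^3 ≡ 15 (mod 31).
Mod 43: 1293 ≡ 3; by Fermat, exponent reduces to 63 mod 42 = 21; 3^21 ≡ 42 (mod 43).
Combine by CRT: x ≡ 15 (mod 31), x ≡ 42 (mod 43) ⇒ x ≡ 945 (mod 1333).

945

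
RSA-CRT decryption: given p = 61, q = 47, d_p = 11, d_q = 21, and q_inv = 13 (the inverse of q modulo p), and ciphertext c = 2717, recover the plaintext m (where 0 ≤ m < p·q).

m₁ = c^(d_p) mod p: c ≡ 33 (mod 61), and 33^11 mod 61 = 28.
m₂ = c^(d_q) mod q: c ≡ 38 (mod 47), and 38^21 mod 47 = 29.
h = q_inv·(m₁ − m₂) mod p = 13·(28 − 29) mod 61 = 48.
m = m₂ + h·q = 29 + 48·47 = 2285.

2285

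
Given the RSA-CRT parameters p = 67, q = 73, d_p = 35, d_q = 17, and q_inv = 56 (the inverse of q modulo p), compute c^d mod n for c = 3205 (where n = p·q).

m₁ = c^(d_p) mod p: c ≡ 56 (mod 67), and 56^35 mod 67 = 54.
m₂ = c^(d_q) mod q: c ≡ 66 (mod 73), and 66^17 mod 73 = 17.
h = q_inv·(m₁ − m₂) mod p = 56·(54 − 17) mod 67 = 62.
m = m₂ + h·q = 17 + 62·73 = 4543.

4543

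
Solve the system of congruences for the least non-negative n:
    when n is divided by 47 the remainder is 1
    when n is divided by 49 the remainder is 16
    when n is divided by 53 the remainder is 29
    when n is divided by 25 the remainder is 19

2932519

The moduli are pairwise coprime; M = 47·49·53·25 = 3051475.
M/47 = 64925; 64925 ≡ 18 (mod 47); 18·34 ≡ 1, so inverse 34.
M/49 = 62275; 62275 ≡ 45 (mod 49); 45·12 ≡ 1, so inverse 12.
M/53 = 57575; 57575 ≡ 17 (mod 53); 17·25 ≡ 1, so inverse 25.
M/25 = 122059; 122059 ≡ 9 (mod 25); 9·14 ≡ 1, so inverse 14.
n ≡ 1·64925·34 + 16·62275·12 + 29·57575·25 + 19·122059·14 = 88373819.
88373819 mod 3051475 = 2932519.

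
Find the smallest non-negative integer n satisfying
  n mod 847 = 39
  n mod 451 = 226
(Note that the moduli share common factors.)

gcd(847, 451) = 11 and 11 | (226 − 39), so the pair is consistent; merging gives n ≡ 11050 (mod 34727), where 34727 = lcm(847, 451).
The solution is unique modulo lcm(847, 451) = 34727.

11050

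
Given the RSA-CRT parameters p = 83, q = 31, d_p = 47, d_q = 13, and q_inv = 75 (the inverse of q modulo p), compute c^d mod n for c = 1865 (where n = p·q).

m₁ = c^(d_p) mod p: c ≡ 39 (mod 83), and 39^47 mod 83 = 71.
m₂ = c^(d_q) mod q: c ≡ 5 (mod 31), and 5^13 mod 31 = 5.
h = q_inv·(m₁ − m₂) mod p = 75·(71 − 5) mod 83 = 53.
m = m₂ + h·q = 5 + 53·31 = 1648.

1648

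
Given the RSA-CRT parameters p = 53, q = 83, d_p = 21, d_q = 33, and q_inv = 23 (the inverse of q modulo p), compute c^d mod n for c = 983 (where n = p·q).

m₁ = c^(d_p) mod p: c ≡ 29 (mod 53), and 29^21 mod 53 = 37.
m₂ = c^(d_q) mod q: c ≡ 70 (mod 83), and 70^33 mod 83 = 41.
h = q_inv·(m₁ − m₂) mod p = 23·(37 − 41) mod 53 = 14.
m = m₂ + h·q = 41 + 14·83 = 1203.

1203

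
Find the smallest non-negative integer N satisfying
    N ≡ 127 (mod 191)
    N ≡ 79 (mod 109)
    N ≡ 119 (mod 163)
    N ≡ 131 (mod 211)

The moduli are pairwise coprime; M = 191·109·163·211 = 716027867.
M/191 = 3748837; 3748837 ≡ 80 (mod 191); 80·117 ≡ 1, so inverse 117.
M/109 = 6569063; 6569063 ≡ 69 (mod 109); 69·79 ≡ 1, so inverse 79.
M/163 = 4392809; 4392809 ≡ 122 (mod 163); 122·159 ≡ 1, so inverse 159.
M/211 = 3393497; 3393497 ≡ 195 (mod 211); 195·145 ≡ 1, so inverse 145.
N ≡ 127·3748837·117 + 79·6569063·79 + 119·4392809·159 + 131·3393497·145 = 244277305770.
244277305770 mod 716027867 = 111803123.

111803123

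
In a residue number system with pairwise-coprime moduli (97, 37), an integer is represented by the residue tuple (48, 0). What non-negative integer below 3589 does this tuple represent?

Combine the congruences pairwise.
From x ≡ 48 (mod 97) write x = 48 + 97t. Substituting into x ≡ 0 (mod 37) gives 97t ≡ 26 (mod 37), and since 23⁻¹ ≡ 29 (mod 37), t ≡ 14. Hence x ≡ 48 + 97·14 = 1406 (mod 3589).

1406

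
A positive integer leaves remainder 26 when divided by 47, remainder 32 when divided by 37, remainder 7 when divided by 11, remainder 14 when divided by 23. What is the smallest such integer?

346463

The moduli are pairwise coprime; M = 47·37·11·23 = 439967.
M/47 = 9361; 9361 ≡ 8 (mod 47); 8·6 ≡ 1, so inverse 6.
M/37 = 11891; 11891 ≡ 14 (mod 37); 14·8 ≡ 1, so inverse 8.
M/11 = 39997; 39997 ≡ 1 (mod 11), inverse 1.
M/23 = 19129; 19129 ≡ 16 (mod 23); 16·13 ≡ 1, so inverse 13.
n ≡ 26·9361·6 + 32·11891·8 + 7·39997·1 + 14·19129·13 = 8265869.
8265869 mod 439967 = 346463.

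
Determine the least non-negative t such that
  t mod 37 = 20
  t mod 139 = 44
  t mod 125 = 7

110132

From t ≡ 20 (mod 37) write t = 20 + 37s. Substituting into t ≡ 44 (mod 139) gives 37s ≡ 24 (mod 139), and since 37⁻¹ ≡ 124 (mod 139), s ≡ 57. Hence t ≡ 20 + 37·57 = 2129 (mod 5143).
From t ≡ 2129 (mod 5143) write t = 2129 + 5143s. Substituting into t ≡ 7 (mod 125) gives 5143s ≡ 3 (mod 125), and since 18⁻¹ ≡ 7 (mod 125), s ≡ 21. Hence t ≡ 2129 + 5143·21 = 110132 (mod 642875).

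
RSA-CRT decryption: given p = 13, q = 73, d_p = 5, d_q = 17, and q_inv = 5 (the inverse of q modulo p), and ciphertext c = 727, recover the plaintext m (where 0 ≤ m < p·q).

m₁ = c^(d_p) mod p: c ≡ 12 (mod 13), and 12^5 mod 13 = 12.
m₂ = c^(d_q) mod q: c ≡ 70 (mod 73), and 70^17 mod 73 = 49.
h = q_inv·(m₁ − m₂) mod p = 5·(12 − 49) mod 13 = 10.
m = m₂ + h·q = 49 + 10·73 = 779.

779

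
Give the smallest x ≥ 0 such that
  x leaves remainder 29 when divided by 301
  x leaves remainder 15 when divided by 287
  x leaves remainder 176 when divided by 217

184843

Combine the congruences pairwise.
gcd(301, 287) = 7 and 7 | (15 − 29), so the pair is consistent; merging gives x ≡ 12069 (mod 12341), where 12341 = lcm(301, 287).
gcd(12341, 217) = 7 and 7 | (176 − 12069), so the pair is consistent; merging gives x ≡ 184843 (mod 382571), where 382571 = lcm(12341, 217).
The solution is unique modulo lcm(301, 287, 217) = 382571.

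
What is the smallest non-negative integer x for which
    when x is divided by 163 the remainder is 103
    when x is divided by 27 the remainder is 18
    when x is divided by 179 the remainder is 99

386739

The moduli are pairwise coprime; N = 163·27·179 = 787779.
N/163 = 4833; 4833 ≡ 106 (mod 163); 106·20 ≡ 1, so inverse 20.
N/27 = 29177; 29177 ≡ 17 (mod 27); 17·8 ≡ 1, so inverse 8.
N/179 = 4401; 4401 ≡ 105 (mod 179); 105·104 ≡ 1, so inverse 104.
x ≡ 103·4833·20 + 18·29177·8 + 99·4401·104 = 59470164.
59470164 mod 787779 = 386739.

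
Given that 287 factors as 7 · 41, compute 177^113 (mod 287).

235

Mod 7: 177 ≡ 2; by Fermat, exponent reduces to 113 mod 6 = 5; 2^5 ≡ 4 (mod 7).
Mod 41: 177 ≡ 13; by Fermat, exponent reduces to 113 mod 40 = 33; 13^33 ≡ 30 (mod 41).
Combine by CRT: x ≡ 4 (mod 7), x ≡ 30 (mod 41) ⇒ x ≡ 235 (mod 287).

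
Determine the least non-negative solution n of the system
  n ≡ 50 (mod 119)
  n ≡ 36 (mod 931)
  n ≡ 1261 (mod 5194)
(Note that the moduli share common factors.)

Combine the congruences pairwise.
gcd(119, 931) = 7 and 7 | (36 − 50), so the pair is consistent; merging gives n ≡ 4691 (mod 15827), where 15827 = lcm(119, 931).
gcd(15827, 5194) = 49 and 49 | (1261 − 4691), so the pair is consistent; merging gives n ≡ 1460775 (mod 1677662), where 1677662 = lcm(15827, 5194).
The solution is unique modulo lcm(119, 931, 5194) = 1677662.

1460775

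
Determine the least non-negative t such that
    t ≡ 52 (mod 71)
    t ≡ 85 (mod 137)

4880

Combine the congruences pairwise.
From t ≡ 52 (mod 71) write t = 52 + 71s. Substituting into t ≡ 85 (mod 137) gives 71s ≡ 33 (mod 137), and since 71⁻¹ ≡ 110 (mod 137), s ≡ 68. Hence t ≡ 52 + 71·68 = 4880 (mod 9727).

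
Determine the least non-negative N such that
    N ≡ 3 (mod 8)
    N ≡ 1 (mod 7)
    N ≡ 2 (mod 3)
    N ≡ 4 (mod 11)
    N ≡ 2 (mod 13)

From N ≡ 3 (mod 8) write N = 3 + 8t. Substituting into N ≡ 1 (mod 7) gives 8t ≡ 5 (mod 7), and since 1⁻¹ ≡ 1 (mod 7), t ≡ 5. Hence N ≡ 3 + 8·5 = 43 (mod 56).
From N ≡ 43 (mod 56) write N = 43 + 56t. Substituting into N ≡ 2 (mod 3) gives 56t ≡ 1 (mod 3), and since 2⁻¹ ≡ 2 (mod 3), t ≡ 2. Hence N ≡ 43 + 56·2 = 155 (mod 168).
From N ≡ 155 (mod 168) write N = 155 + 168t. Substituting into N ≡ 4 (mod 11) gives 168t ≡ 3 (mod 11), and since 3⁻¹ ≡ 4 (mod 11), t ≡ 1. Hence N ≡ 155 + 168·1 = 323 (mod 1848).
From N ≡ 323 (mod 1848) write N = 323 + 1848t. Substituting into N ≡ 2 (mod 13) gives 1848t ≡ 4 (mod 13), and since 2⁻¹ ≡ 7 (mod 13), t ≡ 2. Hence N ≡ 323 + 1848·2 = 4019 (mod 24024).

4019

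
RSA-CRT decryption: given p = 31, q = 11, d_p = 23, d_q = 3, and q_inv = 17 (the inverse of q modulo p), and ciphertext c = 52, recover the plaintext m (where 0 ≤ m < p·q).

m₁ = c^(d_p) mod p: c ≡ 21 (mod 31), and 21^23 mod 31 = 17.
m₂ = c^(d_q) mod q: c ≡ 8 (mod 11), and 8^3 mod 11 = 6.
h = q_inv·(m₁ − m₂) mod p = 17·(17 − 6) mod 31 = 1.
m = m₂ + h·q = 6 + 1·11 = 17.

17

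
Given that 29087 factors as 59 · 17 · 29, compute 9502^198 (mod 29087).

Mod 59: 9502 ≡ 3; by Fermat, exponent reduces to 198 mod 58 = 24; 3^24 ≡ 17 (mod 59).
Mod 17: 9502 ≡ 16; by Fermat, exponent reduces to 198 mod 16 = 6; 16^6 ≡ 1 (mod 17).
Mod 29: 9502 ≡ 19; by Fermat, exponent reduces to 198 mod 28 = 2; 19^2 ≡ 13 (mod 29).
Combine by CRT: x ≡ 17 (mod 59), x ≡ 1 (mod 17), x ≡ 13 (mod 29) ⇒ x ≡ 4914 (mod 29087).

4914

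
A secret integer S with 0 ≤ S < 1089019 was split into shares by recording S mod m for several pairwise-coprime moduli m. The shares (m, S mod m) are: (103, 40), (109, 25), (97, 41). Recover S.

28365

The moduli are pairwise coprime; N = 103·109·97 = 1089019.
N/103 = 10573; 10573 ≡ 67 (mod 103); 67·20 ≡ 1, so inverse 20.
N/109 = 9991; 9991 ≡ 72 (mod 109); 72·53 ≡ 1, so inverse 53.
N/97 = 11227; 11227 ≡ 72 (mod 97); 72·31 ≡ 1, so inverse 31.
S ≡ 40·10573·20 + 25·9991·53 + 41·11227·31 = 35965992.
35965992 mod 1089019 = 28365.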